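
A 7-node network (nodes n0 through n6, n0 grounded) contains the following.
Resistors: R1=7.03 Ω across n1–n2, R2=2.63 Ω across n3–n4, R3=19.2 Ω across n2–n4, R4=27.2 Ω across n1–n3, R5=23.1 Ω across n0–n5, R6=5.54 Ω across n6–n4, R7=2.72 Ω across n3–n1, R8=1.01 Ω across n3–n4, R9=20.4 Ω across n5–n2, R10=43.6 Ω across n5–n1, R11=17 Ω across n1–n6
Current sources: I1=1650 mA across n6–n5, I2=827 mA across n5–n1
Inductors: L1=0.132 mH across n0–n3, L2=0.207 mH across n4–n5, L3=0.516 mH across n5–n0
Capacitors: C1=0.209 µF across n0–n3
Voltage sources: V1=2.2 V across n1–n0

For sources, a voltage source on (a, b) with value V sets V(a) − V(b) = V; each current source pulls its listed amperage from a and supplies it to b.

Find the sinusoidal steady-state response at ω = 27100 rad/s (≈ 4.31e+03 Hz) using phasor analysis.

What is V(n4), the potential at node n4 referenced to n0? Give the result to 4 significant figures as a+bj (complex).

Apply KCL at each of the 6 non-ground nodes and solve the resulting linear system.
Node n1: branches {R1, R4, R7, R10, I2, R11, V1} → V_1 = 2.200+0.000j
Node n2: branches {R1, R3, R9} → V_2 = 1.689+0.6134j
Node n3: branches {R2, R4, R7, R8, L1, C1} → V_3 = 0.7906+0.09863j
Node n4: branches {R2, R3, R6, R8, L2} → V_4 = 0.3944-0.03028j
Node n5: branches {R5, I1, R9, R10, L2, L3, I2} → V_5 = 1.581+3.077j
Node n6: branches {R6, I1, R11} → V_6 = -6.056-0.02284j
Source currents: i(V1)=-0.3155+0.1964j

0.3944-0.03028j V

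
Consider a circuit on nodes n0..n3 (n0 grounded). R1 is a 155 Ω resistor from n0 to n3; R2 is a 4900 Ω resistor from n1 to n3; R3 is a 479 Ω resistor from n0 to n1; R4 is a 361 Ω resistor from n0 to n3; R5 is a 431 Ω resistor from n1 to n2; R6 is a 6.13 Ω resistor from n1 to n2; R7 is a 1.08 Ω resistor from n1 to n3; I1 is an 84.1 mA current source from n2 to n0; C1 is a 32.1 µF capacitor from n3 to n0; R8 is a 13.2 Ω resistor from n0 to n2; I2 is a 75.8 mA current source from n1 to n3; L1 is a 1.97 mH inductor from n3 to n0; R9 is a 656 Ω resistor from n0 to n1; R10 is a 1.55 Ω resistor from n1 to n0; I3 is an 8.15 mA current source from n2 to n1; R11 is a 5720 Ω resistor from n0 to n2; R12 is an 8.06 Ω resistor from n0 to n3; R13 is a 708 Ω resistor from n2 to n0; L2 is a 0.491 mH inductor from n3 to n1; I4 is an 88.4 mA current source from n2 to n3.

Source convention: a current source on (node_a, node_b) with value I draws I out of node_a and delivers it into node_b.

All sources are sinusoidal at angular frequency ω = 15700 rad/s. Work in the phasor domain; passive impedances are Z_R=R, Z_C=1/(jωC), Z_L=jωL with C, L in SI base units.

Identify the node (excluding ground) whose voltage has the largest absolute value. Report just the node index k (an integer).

2

Apply KCL at each of the 3 non-ground nodes and solve the resulting linear system.
Node n1: branches {R2, R3, R5, R6, R7, I2, R9, R10, I3, L2} → V_1 = -0.07985-0.03651j
Node n2: branches {R5, R6, I1, R8, I3, R11, R13, I4} → V_2 = -0.7985-0.02488j
Node n3: branches {R1, R2, R4, R7, C1, I2, L1, R12, L2, I4} → V_3 = 0.06663-0.04364j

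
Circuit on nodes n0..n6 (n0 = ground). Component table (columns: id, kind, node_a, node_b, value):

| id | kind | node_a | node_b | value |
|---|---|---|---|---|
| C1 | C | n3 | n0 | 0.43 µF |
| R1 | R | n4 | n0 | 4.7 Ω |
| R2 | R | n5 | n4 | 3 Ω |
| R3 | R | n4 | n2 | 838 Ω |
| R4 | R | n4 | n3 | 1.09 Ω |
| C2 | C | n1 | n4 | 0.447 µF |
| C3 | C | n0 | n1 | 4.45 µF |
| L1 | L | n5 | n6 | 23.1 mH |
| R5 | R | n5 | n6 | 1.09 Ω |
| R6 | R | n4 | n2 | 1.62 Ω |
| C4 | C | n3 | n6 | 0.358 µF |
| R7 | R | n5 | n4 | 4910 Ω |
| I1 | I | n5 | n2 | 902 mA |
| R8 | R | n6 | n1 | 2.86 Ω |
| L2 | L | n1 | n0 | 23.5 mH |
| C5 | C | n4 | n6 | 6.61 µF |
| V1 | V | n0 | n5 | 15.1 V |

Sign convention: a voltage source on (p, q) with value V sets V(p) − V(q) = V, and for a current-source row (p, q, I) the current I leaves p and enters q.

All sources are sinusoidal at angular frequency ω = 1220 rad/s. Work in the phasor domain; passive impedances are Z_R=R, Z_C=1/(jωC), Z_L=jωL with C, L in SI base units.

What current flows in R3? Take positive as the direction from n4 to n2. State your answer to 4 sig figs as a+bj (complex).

-0.001740+0.000j A

Apply KCL at each of the 6 non-ground nodes and solve the resulting linear system.
Node n1: branches {C2, C3, R8, L2} → V_1 = -14.90-1.646j
Node n2: branches {R3, R6, I1} → V_2 = -6.104-0.1163j
Node n3: branches {C1, R4, C4} → V_3 = -7.562-0.1156j
Node n4: branches {R1, R2, R3, R4, C2, R6, R7, C5} → V_4 = -7.562-0.1163j
Node n5: branches {R2, L1, R5, R7, I1, V1} → V_5 = -15.10+0.000j
Node n6: branches {L1, R5, C4, R8, C5} → V_6 = -15.04-0.4022j
Source currents: i(V1)=-1.657+0.4101j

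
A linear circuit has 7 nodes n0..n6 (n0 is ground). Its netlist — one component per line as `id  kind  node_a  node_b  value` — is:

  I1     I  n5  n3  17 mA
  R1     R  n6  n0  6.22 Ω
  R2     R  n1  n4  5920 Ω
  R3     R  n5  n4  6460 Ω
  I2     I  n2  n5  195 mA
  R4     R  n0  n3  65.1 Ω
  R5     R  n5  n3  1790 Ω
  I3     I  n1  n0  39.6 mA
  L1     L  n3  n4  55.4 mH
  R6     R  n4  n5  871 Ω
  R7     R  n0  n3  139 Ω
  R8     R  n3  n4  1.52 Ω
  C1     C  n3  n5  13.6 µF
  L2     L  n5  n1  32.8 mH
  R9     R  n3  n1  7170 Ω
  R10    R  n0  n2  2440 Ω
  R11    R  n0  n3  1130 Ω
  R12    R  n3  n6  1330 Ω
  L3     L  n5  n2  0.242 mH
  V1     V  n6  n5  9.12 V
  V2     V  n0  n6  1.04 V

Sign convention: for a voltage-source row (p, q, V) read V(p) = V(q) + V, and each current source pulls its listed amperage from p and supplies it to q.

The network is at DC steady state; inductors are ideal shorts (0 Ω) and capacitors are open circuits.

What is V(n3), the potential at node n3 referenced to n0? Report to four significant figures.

-0.2211 V

Apply KCL at each of the 6 non-ground nodes and solve the resulting linear system.
Node n1: branches {R2, I3, L2, R9} → V_1 = -10.16
Node n2: branches {I2, R10, L3} → V_2 = -10.16
Node n3: branches {I1, R4, R5, L1, R7, R8, C1, R9, R11, R12} → V_3 = -0.2211
Node n4: branches {R2, R3, L1, R6, R8} → V_4 = -0.2211
Node n5: branches {I1, R3, I2, R5, R6, C1, L2, L3, V1} → V_5 = -10.16
Node n6: branches {R1, R12, V1, V2} → V_6 = -1.040
Source currents: i(L1)=0.01463, i(L2)=0.03653, i(L3)=0.1908, i(V1)=0.03087, i(V2)=-0.1369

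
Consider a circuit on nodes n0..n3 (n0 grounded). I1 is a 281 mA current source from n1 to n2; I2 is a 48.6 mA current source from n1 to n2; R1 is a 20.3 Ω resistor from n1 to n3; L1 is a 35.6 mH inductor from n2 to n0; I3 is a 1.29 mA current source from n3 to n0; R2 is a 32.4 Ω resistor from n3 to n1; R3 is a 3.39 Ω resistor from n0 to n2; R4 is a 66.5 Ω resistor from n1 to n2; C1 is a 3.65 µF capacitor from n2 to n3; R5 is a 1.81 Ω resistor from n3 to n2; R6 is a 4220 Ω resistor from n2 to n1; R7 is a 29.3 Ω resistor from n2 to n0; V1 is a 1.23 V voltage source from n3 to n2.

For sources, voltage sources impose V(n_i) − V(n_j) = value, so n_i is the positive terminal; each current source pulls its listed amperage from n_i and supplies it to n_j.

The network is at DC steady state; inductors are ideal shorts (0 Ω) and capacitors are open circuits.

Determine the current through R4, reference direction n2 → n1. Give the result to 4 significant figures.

Apply KCL at each of the 3 non-ground nodes and solve the resulting linear system.
Node n1: branches {I1, I2, R1, R2, R4, R6} → V_1 = -2.422
Node n2: branches {I1, I2, L1, R3, R4, C1, R5, R6, R7, V1} → V_2 = 0.000
Node n3: branches {R1, I3, R2, C1, R5, V1} → V_3 = 1.230
Source currents: i(L1)=-0.001290, i(V1)=-0.9735

0.03642 A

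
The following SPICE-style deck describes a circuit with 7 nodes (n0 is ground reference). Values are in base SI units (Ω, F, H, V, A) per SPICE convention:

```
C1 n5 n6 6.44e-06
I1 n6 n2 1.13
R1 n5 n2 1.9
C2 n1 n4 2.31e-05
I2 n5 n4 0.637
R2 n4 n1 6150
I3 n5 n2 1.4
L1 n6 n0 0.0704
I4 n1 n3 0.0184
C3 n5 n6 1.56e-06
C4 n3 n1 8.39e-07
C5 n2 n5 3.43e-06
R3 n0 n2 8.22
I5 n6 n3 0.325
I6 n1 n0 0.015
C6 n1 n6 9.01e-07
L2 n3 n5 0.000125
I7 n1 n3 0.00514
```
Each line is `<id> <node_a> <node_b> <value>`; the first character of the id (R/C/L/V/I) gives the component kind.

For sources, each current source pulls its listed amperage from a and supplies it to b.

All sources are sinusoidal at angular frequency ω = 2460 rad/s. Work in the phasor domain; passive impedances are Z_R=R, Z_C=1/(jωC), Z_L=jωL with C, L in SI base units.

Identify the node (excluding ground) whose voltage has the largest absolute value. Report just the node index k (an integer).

MNA unknowns: 6 node voltages V₁..V_6
C1: Y=0.000+0.01584j on G[5,6]
I1: z[6]−=1.13, z[2]+=1.13
R1: Y=0.5263+0.000j on G[5,2]
C2: Y=0.000+0.05683j on G[1,4]
I2: z[5]−=0.637, z[4]+=0.637
R2: Y=0.0001626+0.000j on G[4,1]
I3: z[5]−=1.4, z[2]+=1.4
L1: Y=0.000-0.005774j on G[6,0]
I4: z[1]−=0.0184, z[3]+=0.0184
C3: Y=0.000+0.003838j on G[5,6]
C4: Y=0.000+0.002064j on G[3,1]
C5: Y=0.000+0.008438j on G[2,5]
R3: Y=0.1217+0.000j on G[0,2]
I5: z[6]−=0.325, z[3]+=0.325
I6: z[1]−=0.015, z[0]+=0.015
C6: Y=0.000+0.002216j on G[1,6]
L2: Y=0.000-3.252j on G[3,5]
I7: z[1]−=0.00514, z[3]+=0.00514
solve → V1=-11.25-100.9j, V2=-3.710-0.6165j, V3=-9.374-0.4973j, V4=-11.21-112.1j, V5=-9.375-0.6682j, V6=-12.99+75.56j

4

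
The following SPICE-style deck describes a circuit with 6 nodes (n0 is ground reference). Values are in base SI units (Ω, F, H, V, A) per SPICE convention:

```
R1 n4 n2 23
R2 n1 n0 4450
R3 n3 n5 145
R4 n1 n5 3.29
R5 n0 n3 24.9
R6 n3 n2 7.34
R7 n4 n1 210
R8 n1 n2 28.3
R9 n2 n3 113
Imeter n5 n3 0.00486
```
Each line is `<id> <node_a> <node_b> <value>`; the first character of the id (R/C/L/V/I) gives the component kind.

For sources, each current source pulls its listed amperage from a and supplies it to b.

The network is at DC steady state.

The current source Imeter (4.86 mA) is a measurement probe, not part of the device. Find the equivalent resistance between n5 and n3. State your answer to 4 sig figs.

Apply KCL at each of the 5 non-ground nodes and solve the resulting linear system.
Node n1: branches {R2, R4, R7, R8} → V_1 = -0.1241
Node n2: branches {R1, R6, R8, R9} → V_2 = -0.02607
Node n3: branches {R3, R5, R6, R9, Imeter} → V_3 = 0.0006942
Node n4: branches {R1, R7} → V_4 = -0.03574
Node n5: branches {R3, R4, Imeter} → V_5 = -0.1369

R_eq = 28.32 Ω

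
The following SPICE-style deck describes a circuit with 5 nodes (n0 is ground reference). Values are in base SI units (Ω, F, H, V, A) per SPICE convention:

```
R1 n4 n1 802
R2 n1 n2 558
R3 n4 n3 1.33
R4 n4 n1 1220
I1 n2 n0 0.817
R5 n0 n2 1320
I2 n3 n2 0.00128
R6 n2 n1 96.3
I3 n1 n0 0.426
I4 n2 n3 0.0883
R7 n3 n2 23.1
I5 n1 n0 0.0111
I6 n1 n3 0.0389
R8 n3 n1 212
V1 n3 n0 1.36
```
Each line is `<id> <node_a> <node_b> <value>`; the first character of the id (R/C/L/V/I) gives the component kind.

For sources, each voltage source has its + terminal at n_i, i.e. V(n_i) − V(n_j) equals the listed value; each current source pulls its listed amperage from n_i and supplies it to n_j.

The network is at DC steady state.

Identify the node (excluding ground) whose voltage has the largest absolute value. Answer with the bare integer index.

1

MNA unknowns: 4 node voltages V₁..V_4 plus 1 source current (V1)
R1: Y=0.001247 on G[4,1]
R2: Y=0.001792 on G[1,2]
R3: Y=0.7519 on G[4,3]
R4: Y=0.0008197 on G[4,1]
I1: z[2]−=0.817, z[0]+=0.817
R5: Y=0.0007576 on G[0,2]
I2: z[3]−=0.00128, z[2]+=0.00128
R6: Y=0.01038 on G[2,1]
I3: z[1]−=0.426, z[0]+=0.426
I4: z[2]−=0.0883, z[3]+=0.0883
R7: Y=0.04329 on G[3,2]
I5: z[1]−=0.0111, z[0]+=0.0111
I6: z[1]−=0.0389, z[3]+=0.0389
R8: Y=0.004717 on G[3,1]
V1: row V3−V0=1.36, i_V1 at 3,0
solve → V1=-39.82, V2=-23.66, V3=1.360, V4=1.247
aux → i_V1=-1.236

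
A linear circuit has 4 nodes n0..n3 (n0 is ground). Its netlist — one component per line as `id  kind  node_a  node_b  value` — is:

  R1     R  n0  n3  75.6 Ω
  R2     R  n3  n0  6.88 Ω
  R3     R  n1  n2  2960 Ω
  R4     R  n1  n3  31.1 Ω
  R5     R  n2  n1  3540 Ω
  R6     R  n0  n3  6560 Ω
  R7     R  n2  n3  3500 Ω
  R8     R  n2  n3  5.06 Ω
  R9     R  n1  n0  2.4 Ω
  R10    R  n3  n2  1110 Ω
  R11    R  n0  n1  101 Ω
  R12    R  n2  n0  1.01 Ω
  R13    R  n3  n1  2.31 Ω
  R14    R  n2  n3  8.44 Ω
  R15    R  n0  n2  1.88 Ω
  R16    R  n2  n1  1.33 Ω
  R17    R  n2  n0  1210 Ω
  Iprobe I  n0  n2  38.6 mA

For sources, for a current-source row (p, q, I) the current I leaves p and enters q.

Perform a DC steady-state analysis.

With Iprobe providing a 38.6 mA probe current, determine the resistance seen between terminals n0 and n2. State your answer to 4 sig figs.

Element admittances at DC:
  Y(R1) = 0.01323 S between n0,n3
  Y(R2) = 0.1453 S between n3,n0
  Y(R3) = 0.0003378 S between n1,n2
  Y(R4) = 0.03215 S between n1,n3
  Y(R5) = 0.0002825 S between n2,n1
  Y(R6) = 0.0001524 S between n0,n3
  Y(R7) = 0.0002857 S between n2,n3
  Y(R8) = 0.1976 S between n2,n3
  Y(R9) = 0.4167 S between n1,n0
  Y(R10) = 0.0009009 S between n3,n2
  Y(R11) = 0.009901 S between n0,n1
  Y(R12) = 0.9901 S between n2,n0
  Y(R13) = 0.4329 S between n3,n1
  Y(R14) = 0.1185 S between n2,n3
  Y(R15) = 0.5319 S between n0,n2
  Y(R16) = 0.7519 S between n2,n1
  Y(R17) = 0.0008264 S between n2,n0
  Iprobe: injects 0.0386 A into n2 (from n0)
Assemble and solve the 3×3 MNA system:
  V(n1)=0.01305  V(n2)=0.02030  V(n3)=0.01330

R_eq = 0.5260 Ω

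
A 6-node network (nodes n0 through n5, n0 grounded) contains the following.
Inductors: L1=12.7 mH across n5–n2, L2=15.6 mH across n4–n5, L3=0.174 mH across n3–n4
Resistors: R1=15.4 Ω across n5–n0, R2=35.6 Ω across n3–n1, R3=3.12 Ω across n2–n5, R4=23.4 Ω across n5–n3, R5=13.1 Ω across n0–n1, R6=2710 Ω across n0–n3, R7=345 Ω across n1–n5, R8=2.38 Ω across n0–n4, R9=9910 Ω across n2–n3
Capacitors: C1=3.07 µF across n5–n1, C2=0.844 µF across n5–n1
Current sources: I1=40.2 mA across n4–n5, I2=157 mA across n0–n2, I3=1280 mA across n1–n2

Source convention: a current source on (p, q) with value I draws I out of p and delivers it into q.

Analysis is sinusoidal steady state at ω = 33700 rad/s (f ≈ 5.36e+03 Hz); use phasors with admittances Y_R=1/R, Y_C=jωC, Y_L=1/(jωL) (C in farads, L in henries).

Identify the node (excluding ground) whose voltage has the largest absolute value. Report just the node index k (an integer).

MNA unknowns: 5 node voltages V₁..V_5
L1: Y=0.000-0.002337j on G[5,2]
R1: Y=0.06494+0.000j on G[5,0]
R2: Y=0.02809+0.000j on G[3,1]
L2: Y=0.000-0.001902j on G[4,5]
C1: Y=0.000+0.1035j on G[5,1]
R3: Y=0.3205+0.000j on G[2,5]
R4: Y=0.04274+0.000j on G[5,3]
R5: Y=0.07634+0.000j on G[0,1]
R6: Y=0.0003690+0.000j on G[0,3]
C2: Y=0.000+0.02844j on G[5,1]
R7: Y=0.002899+0.000j on G[1,5]
R8: Y=0.4202+0.000j on G[0,4]
I1: z[4]−=0.0402, z[5]+=0.0402
I2: z[0]−=0.157, z[2]+=0.157
R9: Y=0.0001009+0.000j on G[2,3]
L3: Y=0.000-0.1705j on G[3,4]
I3: z[1]−=1.28, z[2]+=1.28
solve → V1=-0.8087+4.618j, V2=7.471-4.228j, V3=0.4699+0.2437j, V4=0.05800-0.1805j, V5=2.991-4.262j

2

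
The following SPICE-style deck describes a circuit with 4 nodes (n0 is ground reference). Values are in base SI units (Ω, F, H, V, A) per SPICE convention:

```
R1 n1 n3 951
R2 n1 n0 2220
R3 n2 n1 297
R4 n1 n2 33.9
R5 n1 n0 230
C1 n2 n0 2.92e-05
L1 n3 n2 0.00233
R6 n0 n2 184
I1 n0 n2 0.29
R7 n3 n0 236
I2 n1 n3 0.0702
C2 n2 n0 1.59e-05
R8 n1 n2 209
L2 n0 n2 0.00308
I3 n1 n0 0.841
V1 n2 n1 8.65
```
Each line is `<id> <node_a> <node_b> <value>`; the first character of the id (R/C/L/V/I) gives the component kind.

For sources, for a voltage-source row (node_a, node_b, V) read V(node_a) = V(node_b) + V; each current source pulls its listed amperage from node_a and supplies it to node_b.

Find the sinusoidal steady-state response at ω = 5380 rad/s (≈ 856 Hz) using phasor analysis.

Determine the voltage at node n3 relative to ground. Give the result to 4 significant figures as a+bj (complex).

Apply KCL at each of the 3 non-ground nodes and solve the resulting linear system.
Node n1: branches {R1, R2, R3, R4, R5, I2, R8, I3, V1} → V_1 = -8.889+2.781j
Node n2: branches {R3, R4, C1, L1, R6, I1, C2, R8, L2, V1} → V_2 = -0.2385+2.781j
Node n3: branches {R1, L1, R7, I2} → V_3 = -0.04008+3.546j
Source currents: i(V1)=0.5336+0.01254j

-0.04008+3.546j V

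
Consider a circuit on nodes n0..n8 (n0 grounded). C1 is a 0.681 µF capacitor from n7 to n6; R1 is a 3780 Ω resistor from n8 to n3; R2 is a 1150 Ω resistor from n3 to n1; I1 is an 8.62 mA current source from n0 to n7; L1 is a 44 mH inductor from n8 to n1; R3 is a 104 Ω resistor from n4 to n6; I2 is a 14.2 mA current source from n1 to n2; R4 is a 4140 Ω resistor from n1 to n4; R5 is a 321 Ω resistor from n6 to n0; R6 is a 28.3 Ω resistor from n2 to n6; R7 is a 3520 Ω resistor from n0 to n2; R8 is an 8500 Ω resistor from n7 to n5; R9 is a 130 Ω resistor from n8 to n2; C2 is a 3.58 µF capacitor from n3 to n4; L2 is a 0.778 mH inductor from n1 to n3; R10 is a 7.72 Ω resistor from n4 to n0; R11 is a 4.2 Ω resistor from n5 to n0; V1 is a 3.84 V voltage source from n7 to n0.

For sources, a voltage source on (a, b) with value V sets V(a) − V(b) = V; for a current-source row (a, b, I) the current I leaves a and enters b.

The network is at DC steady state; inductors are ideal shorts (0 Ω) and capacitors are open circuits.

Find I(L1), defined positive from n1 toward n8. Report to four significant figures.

Apply KCL at each of the 8 non-ground nodes and solve the resulting linear system.
Node n1: branches {R2, L1, I2, R4, L2} → V_1 = -1.748
Node n2: branches {I2, R6, R7, R9} → V_2 = 0.04314
Node n3: branches {R1, R2, C2, L2} → V_3 = -1.748
Node n4: branches {R3, R4, C2, R10} → V_4 = -0.0008532
Node n5: branches {R8, R11} → V_5 = 0.001896
Node n6: branches {C1, R3, R5, R6} → V_6 = 0.03154
Node n7: branches {C1, I1, R8, V1} → V_7 = 3.840
Node n8: branches {R1, L1, R9} → V_8 = -1.748
Source currents: i(L1)=0.01378, i(L2)=0.000, i(V1)=0.008168

-0.01378 A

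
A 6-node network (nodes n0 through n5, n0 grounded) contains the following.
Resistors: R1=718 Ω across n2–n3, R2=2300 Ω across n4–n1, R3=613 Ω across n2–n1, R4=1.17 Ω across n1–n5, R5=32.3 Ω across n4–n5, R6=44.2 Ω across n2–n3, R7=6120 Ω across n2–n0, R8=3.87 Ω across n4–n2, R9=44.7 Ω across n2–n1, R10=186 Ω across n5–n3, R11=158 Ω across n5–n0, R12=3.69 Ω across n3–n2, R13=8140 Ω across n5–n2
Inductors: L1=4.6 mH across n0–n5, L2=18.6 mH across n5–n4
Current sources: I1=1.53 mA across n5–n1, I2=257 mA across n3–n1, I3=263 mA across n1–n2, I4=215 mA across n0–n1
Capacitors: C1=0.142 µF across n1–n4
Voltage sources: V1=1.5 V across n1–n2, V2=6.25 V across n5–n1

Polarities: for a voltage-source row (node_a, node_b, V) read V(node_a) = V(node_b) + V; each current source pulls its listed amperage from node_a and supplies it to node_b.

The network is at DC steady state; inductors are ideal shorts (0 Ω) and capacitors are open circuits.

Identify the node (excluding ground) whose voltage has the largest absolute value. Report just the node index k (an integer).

Apply KCL at each of the 5 non-ground nodes and solve the resulting linear system.
Node n1: branches {R2, I1, R3, R4, I2, C1, R9, I3, I4, V1, V2} → V_1 = -6.250
Node n2: branches {R1, R3, R6, R7, R8, R9, I3, R12, R13, V1} → V_2 = -7.750
Node n3: branches {R1, I2, R6, R10, R12} → V_3 = -8.467
Node n4: branches {R2, R5, L2, C1, R8} → V_4 = 0.000
Node n5: branches {L1, I1, R4, R5, L2, R10, R11, R13, V2} → V_5 = 0.000
Source currents: i(L1)=-0.2163, i(L2)=2.005, i(V1)=-2.092, i(V2)=-7.611

3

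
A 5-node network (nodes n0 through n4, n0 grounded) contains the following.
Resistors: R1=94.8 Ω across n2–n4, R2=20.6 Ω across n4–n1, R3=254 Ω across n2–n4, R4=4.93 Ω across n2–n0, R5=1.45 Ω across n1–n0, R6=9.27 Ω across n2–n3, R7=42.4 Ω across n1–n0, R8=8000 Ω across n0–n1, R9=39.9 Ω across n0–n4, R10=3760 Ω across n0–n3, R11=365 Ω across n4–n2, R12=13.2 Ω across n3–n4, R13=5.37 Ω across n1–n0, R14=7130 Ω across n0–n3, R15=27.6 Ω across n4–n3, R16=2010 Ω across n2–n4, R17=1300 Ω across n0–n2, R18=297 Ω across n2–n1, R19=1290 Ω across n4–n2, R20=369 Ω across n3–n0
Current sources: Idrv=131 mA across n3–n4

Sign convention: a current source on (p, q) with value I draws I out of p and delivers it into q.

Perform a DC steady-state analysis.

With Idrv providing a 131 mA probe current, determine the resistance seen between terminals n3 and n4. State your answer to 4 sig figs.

Apply KCL at each of the 4 non-ground nodes and solve the resulting linear system.
Node n1: branches {R2, R5, R7, R8, R13, R18} → V_1 = 0.01923
Node n2: branches {R1, R3, R4, R6, R11, R16, R17, R18, R19} → V_2 = -0.1255
Node n3: branches {R6, R10, R12, R14, R15, R20, Idrv} → V_3 = -0.4545
Node n4: branches {R1, R2, R3, R9, R11, R12, R15, R16, R19, Idrv} → V_4 = 0.3857

R_eq = 6.414 Ω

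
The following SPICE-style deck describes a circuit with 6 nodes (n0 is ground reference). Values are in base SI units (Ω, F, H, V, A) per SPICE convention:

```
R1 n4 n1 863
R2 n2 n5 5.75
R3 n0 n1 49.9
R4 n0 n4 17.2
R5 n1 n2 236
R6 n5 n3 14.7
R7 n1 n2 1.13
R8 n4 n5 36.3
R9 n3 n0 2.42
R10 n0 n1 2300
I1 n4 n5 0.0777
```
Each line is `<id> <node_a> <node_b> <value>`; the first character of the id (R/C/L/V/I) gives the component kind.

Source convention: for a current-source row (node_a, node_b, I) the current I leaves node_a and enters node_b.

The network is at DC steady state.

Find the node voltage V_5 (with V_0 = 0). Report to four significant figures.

Element admittances at DC:
  Y(R1) = 0.001159 S between n4,n1
  Y(R2) = 0.1739 S between n2,n5
  Y(R3) = 0.02004 S between n0,n1
  Y(R4) = 0.05814 S between n0,n4
  Y(R5) = 0.004237 S between n1,n2
  Y(R6) = 0.06803 S between n5,n3
  Y(R7) = 0.8850 S between n1,n2
  Y(R8) = 0.02755 S between n4,n5
  Y(R9) = 0.4132 S between n3,n0
  Y(R10) = 0.0004348 S between n0,n1
  I1: injects 0.0777 A into n5 (from n4)
Assemble and solve the 5×5 MNA system:
  V(n1)=0.4709  V(n2)=0.4833  V(n3)=0.07727  V(n4)=-0.7150  V(n5)=0.5466

0.5466 V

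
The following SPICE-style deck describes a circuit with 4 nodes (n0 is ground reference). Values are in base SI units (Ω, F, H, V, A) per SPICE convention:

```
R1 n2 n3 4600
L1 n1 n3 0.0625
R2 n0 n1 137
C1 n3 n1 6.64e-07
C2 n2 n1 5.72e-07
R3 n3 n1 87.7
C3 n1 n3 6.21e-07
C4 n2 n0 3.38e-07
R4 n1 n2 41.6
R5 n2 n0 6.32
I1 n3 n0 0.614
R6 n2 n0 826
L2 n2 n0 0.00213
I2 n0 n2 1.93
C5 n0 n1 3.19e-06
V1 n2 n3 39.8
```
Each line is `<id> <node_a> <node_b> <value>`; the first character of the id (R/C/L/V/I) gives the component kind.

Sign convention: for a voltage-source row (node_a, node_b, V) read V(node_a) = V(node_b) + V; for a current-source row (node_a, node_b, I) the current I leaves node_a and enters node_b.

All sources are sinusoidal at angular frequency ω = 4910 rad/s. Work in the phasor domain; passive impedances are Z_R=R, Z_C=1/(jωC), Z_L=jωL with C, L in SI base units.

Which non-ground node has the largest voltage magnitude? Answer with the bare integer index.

3

Apply KCL at each of the 3 non-ground nodes and solve the resulting linear system.
Node n1: branches {L1, R2, C1, C2, R3, C3, R4, C5} → V_1 = -4.118+3.448j
Node n2: branches {R1, C2, C4, R4, R5, R6, L2, I2, V1} → V_2 = 6.410+4.024j
Node n3: branches {R1, L1, C1, R3, C3, I1, V1} → V_3 = -33.39+4.024j
Source currents: i(V1)=0.2698-0.08274j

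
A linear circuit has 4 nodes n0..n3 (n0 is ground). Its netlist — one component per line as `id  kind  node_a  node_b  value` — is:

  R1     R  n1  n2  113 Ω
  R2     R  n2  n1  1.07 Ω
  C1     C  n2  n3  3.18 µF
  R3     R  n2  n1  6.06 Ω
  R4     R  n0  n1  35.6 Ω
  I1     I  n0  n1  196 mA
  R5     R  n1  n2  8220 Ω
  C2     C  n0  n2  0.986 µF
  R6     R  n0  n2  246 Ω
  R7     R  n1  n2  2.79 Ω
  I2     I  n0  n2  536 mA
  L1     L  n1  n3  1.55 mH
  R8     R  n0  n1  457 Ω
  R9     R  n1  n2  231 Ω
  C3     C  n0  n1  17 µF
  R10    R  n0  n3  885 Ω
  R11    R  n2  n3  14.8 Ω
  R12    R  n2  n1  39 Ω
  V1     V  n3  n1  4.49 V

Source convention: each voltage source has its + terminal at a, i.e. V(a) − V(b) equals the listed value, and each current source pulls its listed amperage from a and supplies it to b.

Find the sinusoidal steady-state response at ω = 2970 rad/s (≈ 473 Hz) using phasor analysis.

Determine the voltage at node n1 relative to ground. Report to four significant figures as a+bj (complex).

Apply KCL at each of the 3 non-ground nodes and solve the resulting linear system.
Node n1: branches {R1, R2, R3, R4, I1, R5, R7, L1, R8, R9, C3, R12, V1} → V_1 = 6.234-9.433j
Node n2: branches {R1, R2, C1, R3, R5, C2, R6, R7, I2, R9, R11, R12} → V_2 = 6.735-9.397j
Node n3: branches {C1, L1, R10, R11, V1} → V_3 = 10.72-9.433j
Source currents: i(V1)=-0.2819+0.9508j

6.234-9.433j V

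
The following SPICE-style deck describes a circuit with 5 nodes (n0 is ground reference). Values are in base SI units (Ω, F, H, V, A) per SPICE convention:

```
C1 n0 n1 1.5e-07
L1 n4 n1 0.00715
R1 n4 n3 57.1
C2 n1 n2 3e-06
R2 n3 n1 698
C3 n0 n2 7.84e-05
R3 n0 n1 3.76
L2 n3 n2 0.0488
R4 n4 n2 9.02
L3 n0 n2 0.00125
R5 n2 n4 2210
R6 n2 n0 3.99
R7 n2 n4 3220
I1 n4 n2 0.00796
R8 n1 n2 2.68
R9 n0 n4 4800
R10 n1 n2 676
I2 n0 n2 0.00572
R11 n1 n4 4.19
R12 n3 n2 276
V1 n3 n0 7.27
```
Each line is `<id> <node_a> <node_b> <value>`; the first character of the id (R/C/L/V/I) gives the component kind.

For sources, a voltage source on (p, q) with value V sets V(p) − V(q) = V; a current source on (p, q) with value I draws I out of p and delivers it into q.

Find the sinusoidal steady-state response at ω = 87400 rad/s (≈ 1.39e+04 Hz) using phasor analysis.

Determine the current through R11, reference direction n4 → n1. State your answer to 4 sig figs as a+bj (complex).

MNA unknowns: 4 node voltages V₁..V_4 plus 1 source current (V1)
C1: Y=0.000+0.01311j on G[0,1]
L1: Y=0.000-0.001600j on G[4,1]
R1: Y=0.01751+0.000j on G[4,3]
C2: Y=0.000+0.2622j on G[1,2]
R2: Y=0.001433+0.000j on G[3,1]
C3: Y=0.000+6.852j on G[0,2]
R3: Y=0.2660+0.000j on G[0,1]
L2: Y=0.000-0.0002345j on G[3,2]
R4: Y=0.1109+0.000j on G[4,2]
L3: Y=0.000-0.009153j on G[0,2]
R5: Y=0.0004525+0.000j on G[2,4]
R6: Y=0.2506+0.000j on G[2,0]
R7: Y=0.0003106+0.000j on G[2,4]
I1: z[4]−=0.00796, z[2]+=0.00796
R8: Y=0.3731+0.000j on G[1,2]
R9: Y=0.0002083+0.000j on G[0,4]
R10: Y=0.001479+0.000j on G[1,2]
I2: z[0]−=0.00572, z[2]+=0.00572
R11: Y=0.2387+0.000j on G[1,4]
R12: Y=0.003623+0.000j on G[3,2]
V1: row V3−V0=7.27, i_V1 at 3,0
solve → V1=0.1095-0.05276j, V2=0.002421-0.01932j, V3=7.270+0.000j, V4=0.3960-0.03883j
aux → i_V1=-0.1570+0.0008783j

0.06839+0.003324j A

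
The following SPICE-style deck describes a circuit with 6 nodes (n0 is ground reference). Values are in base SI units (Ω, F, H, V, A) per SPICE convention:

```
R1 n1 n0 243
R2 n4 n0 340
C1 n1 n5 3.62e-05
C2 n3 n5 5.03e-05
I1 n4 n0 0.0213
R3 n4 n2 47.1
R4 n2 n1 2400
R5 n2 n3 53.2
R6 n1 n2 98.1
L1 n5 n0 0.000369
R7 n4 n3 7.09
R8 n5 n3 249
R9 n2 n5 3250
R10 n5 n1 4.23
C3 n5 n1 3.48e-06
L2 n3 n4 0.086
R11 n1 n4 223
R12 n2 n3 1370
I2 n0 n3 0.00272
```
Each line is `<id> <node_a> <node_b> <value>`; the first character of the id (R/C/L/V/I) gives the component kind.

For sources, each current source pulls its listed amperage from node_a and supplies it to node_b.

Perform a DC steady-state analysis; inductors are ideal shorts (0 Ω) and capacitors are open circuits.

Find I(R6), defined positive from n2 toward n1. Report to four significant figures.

-0.007306 A

Element admittances at DC:
  Y(R1) = 0.004115 S between n1,n0
  Y(R2) = 0.002941 S between n4,n0
  Y(C1) = 0.000 S between n1,n5
  Y(C2) = 0.000 S between n3,n5
  I1: injects 0.0213 A into n0 (from n4)
  Y(R3) = 0.02123 S between n4,n2
  Y(R4) = 0.0004167 S between n2,n1
  Y(R5) = 0.01880 S between n2,n3
  Y(R6) = 0.01019 S between n1,n2
  L1: short n5↔n0 (DC inductor)
  Y(R7) = 0.1410 S between n4,n3
  Y(R8) = 0.004016 S between n5,n3
  Y(R9) = 0.0003077 S between n2,n5
  Y(R10) = 0.2364 S between n5,n1
  Y(C3) = 0.000 S between n5,n1
  L2: short n3↔n4 (DC inductor)
  Y(R11) = 0.004484 S between n1,n4
  Y(R12) = 0.0007299 S between n2,n3
  I2: injects 0.00272 A into n3 (from n0)
Assemble and solve the 7×7 MNA system:
  V(n1)=-0.04857  V(n2)=-0.7653  V(n3)=-0.9577  V(n4)=-0.9577  V(n5)=0.000
  i(L1)=-0.01556  i(L2)=0.01032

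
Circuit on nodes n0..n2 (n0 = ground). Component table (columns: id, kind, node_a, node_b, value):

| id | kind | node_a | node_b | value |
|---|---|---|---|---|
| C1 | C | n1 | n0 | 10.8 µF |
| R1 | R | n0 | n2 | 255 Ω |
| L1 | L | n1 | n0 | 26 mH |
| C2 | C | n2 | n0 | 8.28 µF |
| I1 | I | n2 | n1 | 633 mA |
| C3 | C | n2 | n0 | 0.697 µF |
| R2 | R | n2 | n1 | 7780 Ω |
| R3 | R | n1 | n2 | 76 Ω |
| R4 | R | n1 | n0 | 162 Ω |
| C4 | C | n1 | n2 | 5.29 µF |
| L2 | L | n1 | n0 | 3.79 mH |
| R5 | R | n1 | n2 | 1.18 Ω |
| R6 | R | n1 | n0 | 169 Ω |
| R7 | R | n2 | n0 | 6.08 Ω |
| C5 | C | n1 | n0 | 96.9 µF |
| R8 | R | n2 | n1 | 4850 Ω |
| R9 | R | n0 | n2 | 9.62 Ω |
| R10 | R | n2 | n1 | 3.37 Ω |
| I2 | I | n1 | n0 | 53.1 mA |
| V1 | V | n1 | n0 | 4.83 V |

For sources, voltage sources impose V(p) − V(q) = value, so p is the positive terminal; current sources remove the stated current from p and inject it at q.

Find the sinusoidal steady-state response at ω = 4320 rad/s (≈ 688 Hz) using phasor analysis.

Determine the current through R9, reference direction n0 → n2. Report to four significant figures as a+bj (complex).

-0.3601+0.007498j A

Element admittances at ω=4320 rad/s:
  Y(C1) = 0.000+0.04666j S between n1,n0
  Y(R1) = 0.003922+0.000j S between n0,n2
  Y(L1) = 0.000-0.008903j S between n1,n0
  Y(C2) = 0.000+0.03577j S between n2,n0
  I1: injects 0.633 A into n1 (from n2)
  Y(C3) = 0.000+0.003011j S between n2,n0
  Y(R2) = 0.0001285+0.000j S between n2,n1
  Y(R3) = 0.01316+0.000j S between n1,n2
  Y(R4) = 0.006173+0.000j S between n1,n0
  Y(C4) = 0.000+0.02285j S between n1,n2
  Y(L2) = 0.000-0.06108j S between n1,n0
  Y(R5) = 0.8475+0.000j S between n1,n2
  Y(R6) = 0.005917+0.000j S between n1,n0
  Y(R7) = 0.1645+0.000j S between n2,n0
  Y(C5) = 0.000+0.4186j S between n1,n0
  Y(R8) = 0.0002062+0.000j S between n2,n1
  Y(R9) = 0.1040+0.000j S between n0,n2
  Y(R10) = 0.2967+0.000j S between n2,n1
  I2: injects 0.0531 A into n0 (from n1)
  V1: constraint V(n1)−V(n0) = 4.83
Assemble and solve the 3×3 MNA system:
  V(n1)=4.830+0.000j  V(n2)=3.464-0.07213j
  i(V1)=-1.058-2.024j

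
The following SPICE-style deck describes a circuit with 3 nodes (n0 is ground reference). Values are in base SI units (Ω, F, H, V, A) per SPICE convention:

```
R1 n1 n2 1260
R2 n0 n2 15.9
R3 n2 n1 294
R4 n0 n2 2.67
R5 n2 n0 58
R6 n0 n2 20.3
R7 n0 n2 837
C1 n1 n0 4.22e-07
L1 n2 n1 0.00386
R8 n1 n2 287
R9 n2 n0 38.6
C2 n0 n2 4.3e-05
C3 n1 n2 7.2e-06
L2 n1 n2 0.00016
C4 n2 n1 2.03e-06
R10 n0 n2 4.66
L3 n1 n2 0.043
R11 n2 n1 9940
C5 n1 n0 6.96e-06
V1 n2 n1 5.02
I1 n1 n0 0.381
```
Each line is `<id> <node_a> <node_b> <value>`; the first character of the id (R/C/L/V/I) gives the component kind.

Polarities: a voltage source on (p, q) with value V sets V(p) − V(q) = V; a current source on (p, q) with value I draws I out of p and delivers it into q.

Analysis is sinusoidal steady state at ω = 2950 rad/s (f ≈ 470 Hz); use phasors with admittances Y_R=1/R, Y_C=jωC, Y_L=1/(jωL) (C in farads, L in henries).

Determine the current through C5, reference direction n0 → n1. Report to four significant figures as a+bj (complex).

MNA unknowns: 2 node voltages V₁..V_2 plus 1 source current (V1)
R1: Y=0.0007937+0.000j on G[1,2]
R2: Y=0.06289+0.000j on G[0,2]
R3: Y=0.003401+0.000j on G[2,1]
R4: Y=0.3745+0.000j on G[0,2]
R5: Y=0.01724+0.000j on G[2,0]
R6: Y=0.04926+0.000j on G[0,2]
R7: Y=0.001195+0.000j on G[0,2]
C1: Y=0.000+0.001245j on G[1,0]
L1: Y=0.000-0.08782j on G[2,1]
R8: Y=0.003484+0.000j on G[1,2]
R9: Y=0.02591+0.000j on G[2,0]
C2: Y=0.000+0.1269j on G[0,2]
C3: Y=0.000+0.02124j on G[1,2]
L2: Y=0.000-2.119j on G[1,2]
C4: Y=0.000+0.005988j on G[2,1]
R10: Y=0.2146+0.000j on G[0,2]
L3: Y=0.000-0.007883j on G[1,2]
R11: Y=0.0001006+0.000j on G[2,1]
C5: Y=0.000+0.02053j on G[1,0]
V1: row V2−V1=5.02, i_V1 at 2,1
I1: z[1]−=0.381, z[0]+=0.381
solve → V1=-5.483+0.2390j, V2=-0.4633+0.2390j
aux → i_V1=0.3367+10.86j

0.004907+0.1126j A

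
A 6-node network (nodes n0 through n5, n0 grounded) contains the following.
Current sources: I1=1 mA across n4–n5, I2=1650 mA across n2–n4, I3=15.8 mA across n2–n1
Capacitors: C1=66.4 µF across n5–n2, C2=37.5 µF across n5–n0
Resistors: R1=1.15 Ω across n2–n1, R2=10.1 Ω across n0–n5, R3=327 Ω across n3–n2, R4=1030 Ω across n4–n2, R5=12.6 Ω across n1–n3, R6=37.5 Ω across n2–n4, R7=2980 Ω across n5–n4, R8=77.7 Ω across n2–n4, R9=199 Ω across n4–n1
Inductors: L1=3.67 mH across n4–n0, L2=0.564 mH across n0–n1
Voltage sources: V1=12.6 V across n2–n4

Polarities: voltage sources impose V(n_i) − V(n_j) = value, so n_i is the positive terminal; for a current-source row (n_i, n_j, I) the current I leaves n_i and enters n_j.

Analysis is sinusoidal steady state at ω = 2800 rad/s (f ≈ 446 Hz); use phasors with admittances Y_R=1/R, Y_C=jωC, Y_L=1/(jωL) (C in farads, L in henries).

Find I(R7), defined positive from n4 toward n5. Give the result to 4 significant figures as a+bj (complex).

-0.004056-0.0003179j A

MNA unknowns: 5 node voltages V₁..V_5 plus 1 source current (V1)
I1: z[4]−=0.001, z[5]+=0.001
C1: Y=0.000+0.1859j on G[5,2]
I2: z[2]−=1.65, z[4]+=1.65
R1: Y=0.8696+0.000j on G[2,1]
L1: Y=0.000-0.09731j on G[4,0]
L2: Y=0.000-0.6332j on G[0,1]
R2: Y=0.09901+0.000j on G[0,5]
C2: Y=0.000+0.1050j on G[5,0]
R3: Y=0.003058+0.000j on G[3,2]
R4: Y=0.0009709+0.000j on G[4,2]
R5: Y=0.07937+0.000j on G[1,3]
R6: Y=0.02667+0.000j on G[2,4]
R7: Y=0.0003356+0.000j on G[5,4]
I3: z[2]−=0.0158, z[1]+=0.0158
R8: Y=0.01287+0.000j on G[2,4]
R9: Y=0.005025+0.000j on G[4,1]
V1: row V2−V4=12.6, i_V1 at 2,4
solve → V1=1.808-0.06317j, V2=1.816-1.367j, V3=1.808-0.1116j, V4=-10.78-1.367j, V5=1.303-0.4201j
aux → i_V1=-2.360+1.043j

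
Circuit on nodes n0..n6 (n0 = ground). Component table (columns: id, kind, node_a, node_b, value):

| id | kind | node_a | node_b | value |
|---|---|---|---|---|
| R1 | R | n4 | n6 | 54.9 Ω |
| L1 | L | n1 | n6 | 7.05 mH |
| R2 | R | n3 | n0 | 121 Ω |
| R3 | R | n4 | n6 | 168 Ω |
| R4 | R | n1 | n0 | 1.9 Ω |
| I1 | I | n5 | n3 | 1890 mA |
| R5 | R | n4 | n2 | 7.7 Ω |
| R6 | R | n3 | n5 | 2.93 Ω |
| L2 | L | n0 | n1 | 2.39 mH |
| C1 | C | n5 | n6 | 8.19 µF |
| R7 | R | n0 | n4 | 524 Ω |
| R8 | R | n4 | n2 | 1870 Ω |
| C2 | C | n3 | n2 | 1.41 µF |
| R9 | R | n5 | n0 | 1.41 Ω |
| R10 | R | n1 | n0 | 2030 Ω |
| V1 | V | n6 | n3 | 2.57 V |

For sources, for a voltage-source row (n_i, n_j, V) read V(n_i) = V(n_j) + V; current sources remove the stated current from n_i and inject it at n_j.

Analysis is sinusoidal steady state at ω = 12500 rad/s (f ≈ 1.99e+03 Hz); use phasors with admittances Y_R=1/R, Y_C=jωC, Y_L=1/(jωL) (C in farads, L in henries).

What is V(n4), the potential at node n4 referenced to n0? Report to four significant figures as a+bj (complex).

6.227-2.520j V

Element admittances at ω=12500 rad/s:
  Y(R1) = 0.01821+0.000j S between n4,n6
  Y(L1) = 0.000-0.01135j S between n1,n6
  Y(R2) = 0.008264+0.000j S between n3,n0
  Y(R3) = 0.005952+0.000j S between n4,n6
  Y(R4) = 0.5263+0.000j S between n1,n0
  I1: injects 1.89 A into n3 (from n5)
  Y(R5) = 0.1299+0.000j S between n4,n2
  Y(R6) = 0.3413+0.000j S between n3,n5
  Y(L2) = 0.000-0.03347j S between n0,n1
  Y(C1) = 0.000+0.1024j S between n5,n6
  Y(R7) = 0.001908+0.000j S between n0,n4
  Y(R8) = 0.0005348+0.000j S between n4,n2
  Y(C2) = 0.000+0.01763j S between n3,n2
  Y(R9) = 0.7092+0.000j S between n5,n0
  Y(R10) = 0.0004926+0.000j S between n1,n0
  V1: constraint V(n6)−V(n3) = 2.57
Assemble and solve the 7×7 MNA system:
  V(n1)=-0.02462-0.1612j  V(n2)=6.103-2.694j  V(n3)=4.815-1.780j  V(n4)=6.227-2.520j  V(n5)=-0.04697+0.1461j  V(n6)=7.385-1.780j
  i(V1)=-0.2068-0.6947j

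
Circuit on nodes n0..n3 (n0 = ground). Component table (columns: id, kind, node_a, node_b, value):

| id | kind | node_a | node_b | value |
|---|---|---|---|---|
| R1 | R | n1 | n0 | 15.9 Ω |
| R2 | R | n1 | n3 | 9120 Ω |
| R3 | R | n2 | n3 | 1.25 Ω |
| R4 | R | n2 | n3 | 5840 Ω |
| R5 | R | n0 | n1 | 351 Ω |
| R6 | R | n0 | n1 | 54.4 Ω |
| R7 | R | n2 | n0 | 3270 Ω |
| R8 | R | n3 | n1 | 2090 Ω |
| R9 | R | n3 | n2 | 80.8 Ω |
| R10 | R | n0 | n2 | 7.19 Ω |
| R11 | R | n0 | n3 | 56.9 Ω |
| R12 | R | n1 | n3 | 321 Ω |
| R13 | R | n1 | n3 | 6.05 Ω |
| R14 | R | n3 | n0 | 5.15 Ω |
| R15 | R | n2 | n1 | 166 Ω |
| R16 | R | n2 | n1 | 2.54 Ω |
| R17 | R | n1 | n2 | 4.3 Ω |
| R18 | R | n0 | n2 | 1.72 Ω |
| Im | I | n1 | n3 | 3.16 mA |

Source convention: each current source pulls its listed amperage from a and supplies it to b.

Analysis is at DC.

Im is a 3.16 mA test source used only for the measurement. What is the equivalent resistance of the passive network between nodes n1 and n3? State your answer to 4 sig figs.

R_eq = 1.698 Ω

Apply KCL at each of the 3 non-ground nodes and solve the resulting linear system.
Node n1: branches {R1, R2, R5, R6, R8, R12, R13, R15, R16, R17, Im} → V_1 = -0.003330
Node n2: branches {R3, R4, R7, R9, R10, R15, R16, R17, R18} → V_2 = -0.0002090
Node n3: branches {R2, R3, R4, R8, R9, R11, R12, R13, R14, Im} → V_3 = 0.002034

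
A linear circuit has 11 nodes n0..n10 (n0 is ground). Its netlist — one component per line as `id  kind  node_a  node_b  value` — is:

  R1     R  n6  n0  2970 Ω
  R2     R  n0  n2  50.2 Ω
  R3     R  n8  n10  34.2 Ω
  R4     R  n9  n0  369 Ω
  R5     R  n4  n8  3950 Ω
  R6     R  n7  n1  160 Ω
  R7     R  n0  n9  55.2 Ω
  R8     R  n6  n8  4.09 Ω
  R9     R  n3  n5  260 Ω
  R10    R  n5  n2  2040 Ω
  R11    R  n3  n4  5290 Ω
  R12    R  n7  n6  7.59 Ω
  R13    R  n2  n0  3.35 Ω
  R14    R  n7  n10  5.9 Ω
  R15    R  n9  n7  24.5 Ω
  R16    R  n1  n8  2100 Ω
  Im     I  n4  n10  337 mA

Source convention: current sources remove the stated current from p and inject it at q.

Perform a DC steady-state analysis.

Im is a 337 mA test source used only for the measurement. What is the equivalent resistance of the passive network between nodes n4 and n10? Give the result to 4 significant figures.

R_eq = 2614. Ω

Apply KCL at each of the 10 non-ground nodes and solve the resulting linear system.
Node n1: branches {R6, R16} → V_1 = 8.036
Node n2: branches {R2, R10, R13} → V_2 = -0.3604
Node n3: branches {R9, R11} → V_3 = -264.3
Node n4: branches {R5, R11, Im} → V_4 = -871.3
Node n5: branches {R9, R10} → V_5 = -234.4
Node n6: branches {R1, R8, R12} → V_6 = 7.121
Node n7: branches {R6, R12, R14, R15} → V_7 = 8.147
Node n8: branches {R3, R5, R8, R16} → V_8 = 6.578
Node n9: branches {R4, R7, R15} → V_9 = 5.395
Node n10: branches {R3, R14, Im} → V_10 = 9.612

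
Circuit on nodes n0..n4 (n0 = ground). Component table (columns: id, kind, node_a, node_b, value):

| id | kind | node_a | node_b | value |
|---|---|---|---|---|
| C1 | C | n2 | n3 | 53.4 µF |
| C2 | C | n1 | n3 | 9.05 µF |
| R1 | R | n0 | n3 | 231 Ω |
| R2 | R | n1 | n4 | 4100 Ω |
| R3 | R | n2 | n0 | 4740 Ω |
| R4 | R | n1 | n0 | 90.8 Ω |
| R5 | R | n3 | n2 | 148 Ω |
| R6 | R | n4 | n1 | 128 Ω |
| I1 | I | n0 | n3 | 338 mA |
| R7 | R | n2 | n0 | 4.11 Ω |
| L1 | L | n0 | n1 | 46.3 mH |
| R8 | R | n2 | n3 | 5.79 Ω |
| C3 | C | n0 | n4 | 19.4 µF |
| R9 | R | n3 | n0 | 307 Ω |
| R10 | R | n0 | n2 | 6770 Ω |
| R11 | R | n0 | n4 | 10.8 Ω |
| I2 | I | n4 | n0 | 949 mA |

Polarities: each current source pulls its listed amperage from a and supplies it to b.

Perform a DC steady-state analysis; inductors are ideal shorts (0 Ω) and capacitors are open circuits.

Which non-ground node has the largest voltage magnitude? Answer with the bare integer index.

4

Element admittances at DC:
  Y(C1) = 0.000 S between n2,n3
  Y(C2) = 0.000 S between n1,n3
  Y(R1) = 0.004329 S between n0,n3
  Y(R2) = 0.0002439 S between n1,n4
  Y(R3) = 0.0002110 S between n2,n0
  Y(R4) = 0.01101 S between n1,n0
  Y(R5) = 0.006757 S between n3,n2
  Y(R6) = 0.007812 S between n4,n1
  I1: injects 0.338 A into n3 (from n0)
  Y(R7) = 0.2433 S between n2,n0
  L1: short n0↔n1 (DC inductor)
  Y(R8) = 0.1727 S between n2,n3
  Y(C3) = 0.000 S between n0,n4
  Y(R9) = 0.003257 S between n3,n0
  Y(R10) = 0.0001477 S between n0,n2
  Y(R11) = 0.09259 S between n0,n4
  I2: injects 0.949 A into n0 (from n4)
Assemble and solve the 5×5 MNA system:
  V(n1)=0.000  V(n2)=1.292  V(n3)=3.047  V(n4)=-9.429
  i(L1)=0.07596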